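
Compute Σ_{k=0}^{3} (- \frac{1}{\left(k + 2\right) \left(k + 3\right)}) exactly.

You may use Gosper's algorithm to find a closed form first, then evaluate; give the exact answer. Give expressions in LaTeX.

Σ = -1/3

Step 1: r(k) = (k + 2)/(k + 4).
Factor: A=k + 2; B=k + 4; C=1.
Set up (k + 2)·f(k+1) − (k + 3)·f(k) − (1) = 0.
Bound: deg f ≤ 1.
Solving with deg f ≤ 1: f(k) = k/2.
Then R = B(k−1)f/C = k*(k + 3)/2, so s_k = R(k)·t_k = -k/(2*k + 4).
Verify: -1/(k**2 + 5*k + 6) matches t_k.
Telescoping: Σ = s_(4) − s_(0) = -1/3 − (0) = -1/3.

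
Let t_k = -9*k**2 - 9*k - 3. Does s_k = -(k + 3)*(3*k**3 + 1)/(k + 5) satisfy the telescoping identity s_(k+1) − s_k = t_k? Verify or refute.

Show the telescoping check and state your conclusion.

s_(k+1) = -(k + 4)*(3*(k + 1)**3 + 1)/(k + 6)
s_(k+1) − s_k = (-9*k**4 - 96*k**3 - 264*k**2 - 207*k - 62)/(k**2 + 11*k + 30)
(s_(k+1) − s_k) − t_k = 4*(3*k**3 + 27*k**2 + 24*k + 7)/(k**2 + 11*k + 30)

Invalid: residual 4*(3*k**3 + 27*k**2 + 24*k + 7)/(k**2 + 11*k + 30) ≠ 0.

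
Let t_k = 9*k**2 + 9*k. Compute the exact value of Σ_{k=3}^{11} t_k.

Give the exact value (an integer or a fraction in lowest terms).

Σ = 5076

Compute t_(k+1)/t_k: get (k + 2)/k.
Factor: A=1; B=1; C=k**2 + k.
Solve (1)·f(k+1) − (1)·f(k) = k**2 + k.
Degrees (0,0,2) ⇒ d ≤ 3.
Solve for f: f(k) = k*(k - 1)*(k + 1)/3 (degree 3 ≤ 3).
Certificate R = B(k−1)f/C = (k - 1)/3 gives s_k = 3*k*(k**2 - 1).
s_(k+1) − s_k = 9*k*(k + 1) = t_k.
Telescoping: Σ = s_(12) − s_(3) = 5148 − (72) = 5076.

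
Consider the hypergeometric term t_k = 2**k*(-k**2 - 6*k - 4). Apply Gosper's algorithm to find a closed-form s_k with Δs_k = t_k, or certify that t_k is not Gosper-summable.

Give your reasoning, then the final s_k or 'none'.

t_(k+1)/t_k = 2*(k**2 + 8*k + 11)/(k**2 + 6*k + 4).
So A=2 and B=1, with C=k**2 + 6*k + 4.
Key eq: (2)·f(k+1) = (1)·f(k) + (k**2 + 6*k + 4).
Degrees (0,0,2) ⇒ d ≤ 2.
Solving with deg f ≤ 2: f(k) = k**2 + 2*k - 2.
Then R = B(k−1)f/C = (k**2 + 2*k - 2)/(k**2 + 6*k + 4), so s_k = R(k)·t_k = 2**k*(-k**2 - 2*k + 2).
Δs = 2**k*(-k**2 - 6*k - 4), as required.

s_k = 2**k*(-k**2 - 2*k + 2)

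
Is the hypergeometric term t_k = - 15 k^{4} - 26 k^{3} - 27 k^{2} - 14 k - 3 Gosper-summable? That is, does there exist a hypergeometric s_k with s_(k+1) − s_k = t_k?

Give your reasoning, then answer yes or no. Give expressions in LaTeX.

The ratio is (15*k**4 + 86*k**3 + 195*k**2 + 206*k + 85)/(15*k**4 + 26*k**3 + 27*k**2 + 14*k + 3).
Normal form (A,B,C) = (1, 1, k**4 + 26*k**3/15 + 9*k**2/5 + 14*k/15 + 1/5).
Solve (1)·f(k+1) − (1)·f(k) = k**4 + 26*k**3/15 + 9*k**2/5 + 14*k/15 + 1/5.
deg f ≤ 5 (via 0,0,4).
Match coefficients ⇒ f(k) = k**3*(3*k**2 - k + 1)/15.
R(k) = B(k−1)·f(k)/C(k) = k**3*(3*k**2 - k + 1)/(15*k**4 + 26*k**3 + 27*k**2 + 14*k + 3); s_k = R·t_k = k**3*(-3*k**2 + k - 1).
Verify: -15*k**4 - 26*k**3 - 27*k**2 - 14*k - 3 matches t_k.

Yes. s_k = k^{3} \left(- 3 k^{2} + k - 1\right).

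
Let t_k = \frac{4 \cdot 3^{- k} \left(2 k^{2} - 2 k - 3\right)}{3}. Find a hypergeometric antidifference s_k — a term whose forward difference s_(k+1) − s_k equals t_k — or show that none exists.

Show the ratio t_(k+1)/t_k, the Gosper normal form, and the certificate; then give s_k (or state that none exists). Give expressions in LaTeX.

s_k = 4 \cdot 3^{- k} \left(1 - k^{2}\right)

Ratio r(k) = (2*k**2 + 2*k - 3)/(3*(2*k**2 - 2*k - 3)).
Normal form (A,B,C) = (1/3, 1, k**2 - k - 3/2).
Solve (1/3)·f(k+1) − (1)·f(k) = k**2 - k - 3/2.
deg f ≤ 2 (via 0,0,2).
Solving with deg f ≤ 2: f(k) = -3*(k - 1)*(k + 1)/2.
Certificate R = B(k−1)f/C = -3*(k - 1)*(k + 1)/(2*k**2 - 2*k - 3) gives s_k = 4*(1 - k**2)/3**k.
Verify: 4*(2*k**2 - 2*k - 3)/(3*3**k) matches t_k.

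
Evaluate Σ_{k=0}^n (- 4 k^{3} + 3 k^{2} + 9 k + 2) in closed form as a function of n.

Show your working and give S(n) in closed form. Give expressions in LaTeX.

Step 1: r(k) = (4*k**3 + 9*k**2 - 3*k - 10)/(4*k**3 - 3*k**2 - 9*k - 2).
So A=1 and B=1, with C=k**3 - 3*k**2/4 - 9*k/4 - 1/2.
Need (1)·f(k+1) − (1)·f(k) = k**3 - 3*k**2/4 - 9*k/4 - 1/2.
d = 4 from the (0,0,3) case.
Solve for f: f(k) = k*(k + 1)*(k**2 - 4*k + 2)/4 (degree 4 ≤ 4).
So s_k = (B(k−1)f/C)·t_k = (k*(k**2 - 4*k + 2)/((k - 2)*(4*k + 1)))·t_k = k*(-k**3 + 3*k**2 + 2*k - 2).
Δs = -4*k**3 + 3*k**2 + 9*k + 2, as required.
Evaluate: s_(n+1) = -n**4 - n**3 + 5*n**2 + 7*n + 2; subtract s_(0) = 0 ⇒ S(n) = -n**4 - n**3 + 5*n**2 + 7*n + 2.

S(n) = - n^{4} - n^{3} + 5 n^{2} + 7 n + 2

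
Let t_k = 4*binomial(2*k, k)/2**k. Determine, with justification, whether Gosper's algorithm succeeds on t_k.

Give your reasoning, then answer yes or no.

No — key equation has no polynomial f.

t_(k+1)/t_k = (2*k + 1)/(k + 1).
A = 2*k + 1, B = k + 1, C = 1.
Key eq: (2*k + 1)·f(k+1) = (k)·f(k) + (1).
deg f ≤ -1 (via 1,1,0).
deg f ≤ -1 is impossible — no certificate.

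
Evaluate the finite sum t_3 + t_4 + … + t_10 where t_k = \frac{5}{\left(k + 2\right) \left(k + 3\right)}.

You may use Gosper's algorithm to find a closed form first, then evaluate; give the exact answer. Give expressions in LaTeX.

Σ = 8/13

Compute t_(k+1)/t_k: get (k + 2)/(k + 4).
Normal form (A,B,C) = (k + 2, k + 4, 1).
Set up (k + 2)·f(k+1) − (k + 3)·f(k) − (1) = 0.
deg f ≤ 1 (via 1,1,0).
A polynomial solution: f(k) = k/2.
So s_k = (B(k−1)f/C)·t_k = (k*(k + 3)/2)·t_k = 5*k/(2*(k + 2)).
Check: Δs_k = 5/(k**2 + 5*k + 6). ✓
Σ_(k=3)^(10) t_k = s_(11) − s_(3) = 55/26 − (3/2) = 8/13.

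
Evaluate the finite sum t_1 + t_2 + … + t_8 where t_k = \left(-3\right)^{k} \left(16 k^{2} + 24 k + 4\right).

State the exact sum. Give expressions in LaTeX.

Σ = 6337920

The ratio is 3*(-4*k**2 - 14*k - 11)/(4*k**2 + 6*k + 1).
Factor: A=-3; B=1; C=k**2 + 3*k/2 + 1/4.
Key eq: (-3)·f(k+1) = (1)·f(k) + (k**2 + 3*k/2 + 1/4).
Bound: deg f ≤ 2.
Match coefficients ⇒ f(k) = -(2*k**2 - 1)/8.
R(k) = B(k−1)·f(k)/C(k) = -(2*k**2 - 1)/(2*(4*k**2 + 6*k + 1)); s_k = R·t_k = (-3)**k*(2 - 4*k**2).
Verify: (-3)**k*(16*k**2 + 24*k + 4) matches t_k.
Telescoping: Σ = s_(9) − s_(1) = 6337926 − (6) = 6337920.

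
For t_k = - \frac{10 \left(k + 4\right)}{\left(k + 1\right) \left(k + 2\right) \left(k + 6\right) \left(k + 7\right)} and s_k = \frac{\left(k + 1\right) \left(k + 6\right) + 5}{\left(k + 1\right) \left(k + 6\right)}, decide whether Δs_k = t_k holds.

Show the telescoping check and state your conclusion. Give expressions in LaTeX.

Valid — Δs_k = t_k.

s_(k+1) = ((k + 2)*(k + 7) + 5)/((k + 2)*(k + 7))
s_(k+1) − s_k = 10*(-k - 4)/(k**4 + 16*k**3 + 83*k**2 + 152*k + 84)
(s_(k+1) − s_k) − t_k = 0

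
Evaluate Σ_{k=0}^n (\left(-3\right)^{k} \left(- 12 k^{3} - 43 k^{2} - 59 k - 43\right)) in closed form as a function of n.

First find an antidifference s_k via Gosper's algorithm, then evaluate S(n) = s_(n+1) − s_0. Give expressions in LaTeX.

The ratio is 3*(-12*k**3 - 79*k**2 - 181*k - 157)/(12*k**3 + 43*k**2 + 59*k + 43).
Factor: A=-3; B=1; C=k**3 + 43*k**2/12 + 59*k/12 + 43/12.
Solve (-3)·f(k+1) − (1)·f(k) = k**3 + 43*k**2/12 + 59*k/12 + 43/12.
d = 3 from the (0,0,3) case.
Solving with deg f ≤ 3: f(k) = -(3*k**3 + 4*k**2 + 2*k + 4)/12.
So s_k = (B(k−1)f/C)·t_k = (-(3*k**3 + 4*k**2 + 2*k + 4)/(12*k**3 + 43*k**2 + 59*k + 43))·t_k = (-3)**k*(3*k**3 + 4*k**2 + 2*k + 4).
Verify: (-3)**k*(-12*k**3 - 43*k**2 - 59*k - 43) matches t_k.
Telescope: S(n) = s_(n+1) − s_(0) = (-3)**(n + 1)*(3*n**3 + 13*n**2 + 19*n + 13) − (4) = -9*(-3)**n*n**3 - 39*(-3)**n*n**2 - 57*(-3)**n*n - 39*(-3)**n - 4.

S(n) = - 9 \left(-3\right)^{n} n^{3} - 39 \left(-3\right)^{n} n^{2} - 57 \left(-3\right)^{n} n - 39 \left(-3\right)^{n} - 4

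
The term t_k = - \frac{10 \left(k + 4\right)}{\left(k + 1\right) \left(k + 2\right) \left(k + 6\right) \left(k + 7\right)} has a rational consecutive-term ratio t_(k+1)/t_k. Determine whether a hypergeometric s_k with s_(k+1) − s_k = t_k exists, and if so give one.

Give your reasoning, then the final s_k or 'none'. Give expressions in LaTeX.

s_k = \frac{5 k \left(- k - 7\right)}{6 \left(k^{2} + 7 k + 6\right)}

r(k) = (k + 1)*(k + 5)*(k + 6)/((k + 3)*(k + 4)*(k + 8)) after simplifying.
A = k + 1, B = k + 8, C = k**4 + 16*k**3 + 95*k**2 + 248*k + 240.
Key eq: (k + 1)·f(k+1) = (k + 7)·f(k) + (k**4 + 16*k**3 + 95*k**2 + 248*k + 240).
Bound: deg f ≤ 6.
Solving with deg f ≤ 6: f(k) = k*(k + 2)*(k + 3)*(k + 4)*(k + 5)*(k + 7)/12.
Then R = B(k−1)f/C = k*(k + 2)*(k + 7)**2/(12*(k + 4)), so s_k = R(k)·t_k = 5*k*(-k - 7)/(6*(k**2 + 7*k + 6)).
Δs = 10*(-k - 4)/(k**4 + 16*k**3 + 83*k**2 + 152*k + 84), as required.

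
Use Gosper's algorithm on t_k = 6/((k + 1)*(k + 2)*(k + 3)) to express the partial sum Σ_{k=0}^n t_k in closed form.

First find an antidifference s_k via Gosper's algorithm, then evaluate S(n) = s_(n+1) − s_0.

r(k) = (k + 1)/(k + 4) after simplifying.
Factor: A=k + 1; B=k + 4; C=1.
Need (k + 1)·f(k+1) − (k + 3)·f(k) = 1.
d = 2 from the (1,1,0) case.
Solve for f: f(k) = k*(k + 3)/4 (degree 2 ≤ 2).
So s_k = (B(k−1)f/C)·t_k = (k*(k + 3)**2/4)·t_k = 3*k*(k + 3)/(2*(k + 1)*(k + 2)).
Verify: 6/(k**3 + 6*k**2 + 11*k + 6) matches t_k.
Σ_(k=0)^n t_k = s_(n+1) − s_(0) = (3*(n**2 + 5*n + 4)/(2*(n**2 + 5*n + 6))) − (0), i.e. 3*(n**2 + 5*n + 4)/(2*(n**2 + 5*n + 6)).

S(n) = 3*(n**2 + 5*n + 4)/(2*(n**2 + 5*n + 6))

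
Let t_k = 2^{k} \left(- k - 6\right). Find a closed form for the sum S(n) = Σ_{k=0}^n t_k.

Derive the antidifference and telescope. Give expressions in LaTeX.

S(n) = - 2 \cdot 2^{n} n - 10 \cdot 2^{n} + 4

t_(k+1)/t_k = 2*(k + 7)/(k + 6).
Normal form (A,B,C) = (2, 1, k + 6).
Set up (2)·f(k+1) − (1)·f(k) − (k + 6) = 0.
Degrees (0,0,1) ⇒ d ≤ 1.
Match coefficients ⇒ f(k) = k + 4.
Certificate R = B(k−1)f/C = (k + 4)/(k + 6) gives s_k = 2**k*(-k - 4).
s_(k+1) − s_k = 2**k*(-k - 6) = t_k.
Σ_(k=0)^n t_k = s_(n+1) − s_(0) = (2**(n + 1)*(-n - 5)) − (-4), i.e. -2*2**n*n - 10*2**n + 4.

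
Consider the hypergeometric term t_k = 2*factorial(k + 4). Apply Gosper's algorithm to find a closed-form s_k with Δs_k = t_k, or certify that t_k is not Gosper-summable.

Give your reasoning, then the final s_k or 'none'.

t_(k+1)/t_k = k + 5.
Gosper form: A/B · C(k+1)/C(k) with A=k + 5, B=1, C=1.
Set up (k + 5)·f(k+1) − (1)·f(k) − (1) = 0.
From deg A=1, deg B=0, deg C=0: d=-1.
d = -1 < 0 ⇒ no nonzero polynomial f; not summable.

none — t_k is not Gosper-summable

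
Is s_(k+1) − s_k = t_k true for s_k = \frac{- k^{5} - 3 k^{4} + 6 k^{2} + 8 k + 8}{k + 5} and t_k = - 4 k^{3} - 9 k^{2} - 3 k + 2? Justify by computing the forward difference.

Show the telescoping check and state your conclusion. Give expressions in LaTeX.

s_(k+1) = (8*k - (k + 1)**5 - 3*(k + 1)**4 + 6*(k + 1)**2 + 16)/(k + 6)
s_(k+1) − s_k = (-4*k**5 - 44*k**4 - 138*k**3 - 151*k**2 - 23*k + 42)/(k**2 + 11*k + 30)
(s_(k+1) − s_k) − t_k = 3*(3*k**4 + 28*k**3 + 50*k**2 + 15*k - 6)/(k**2 + 11*k + 30)

Invalid: residual \frac{3 \left(3 k^{4} + 28 k^{3} + 50 k^{2} + 15 k - 6\right)}{k^{2} + 11 k + 30} ≠ 0.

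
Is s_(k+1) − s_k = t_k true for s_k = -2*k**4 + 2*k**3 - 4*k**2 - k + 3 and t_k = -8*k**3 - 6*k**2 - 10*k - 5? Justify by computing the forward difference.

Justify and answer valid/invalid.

s_(k+1) = -2*k**4 - 6*k**3 - 10*k**2 - 11*k - 2
s_(k+1) − s_k = -8*k**3 - 6*k**2 - 10*k - 5
(s_(k+1) − s_k) − t_k = 0

Valid: the claim telescopes to t_k.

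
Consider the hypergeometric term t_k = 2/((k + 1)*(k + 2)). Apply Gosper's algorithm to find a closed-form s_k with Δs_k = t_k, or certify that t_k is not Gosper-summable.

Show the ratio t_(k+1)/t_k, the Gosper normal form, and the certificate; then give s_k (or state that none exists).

Step 1: r(k) = (k + 1)/(k + 3).
Gosper form: A/B · C(k+1)/C(k) with A=k + 1, B=k + 3, C=1.
Key eq: (k + 1)·f(k+1) = (k + 2)·f(k) + (1).
deg f ≤ 1 (via 1,1,0).
Solve for f: f(k) = k (degree 1 ≤ 1).
Certificate R = B(k−1)f/C = k*(k + 2) gives s_k = 2*k/(k + 1).
s_(k+1) − s_k = 2/(k**2 + 3*k + 2) = t_k.

s_k = 2*k/(k + 1)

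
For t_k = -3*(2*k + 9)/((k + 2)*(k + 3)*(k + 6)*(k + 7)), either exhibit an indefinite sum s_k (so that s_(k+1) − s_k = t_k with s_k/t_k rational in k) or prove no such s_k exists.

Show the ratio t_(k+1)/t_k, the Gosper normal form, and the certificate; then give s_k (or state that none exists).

s_k = k*(-k - 8)/(4*(k**2 + 8*k + 12))

Ratio r(k) = (k + 2)*(k + 6)*(2*k + 11)/((k + 4)*(k + 8)*(2*k + 9)).
Factor: A=k + 2; B=k + 8; C=k**3 + 27*k**2/2 + 121*k/2 + 90.
f must satisfy (k + 2)·f(k+1) − (k + 7)·f(k) = k**3 + 27*k**2/2 + 121*k/2 + 90.
Bound: deg f ≤ 5.
Solving with deg f ≤ 5: f(k) = k*(k + 3)*(k + 4)*(k + 5)*(k + 8)/24.
R(k) = B(k−1)·f(k)/C(k) = k*(k + 3)*(k + 7)*(k + 8)/(12*(2*k + 9)); s_k = R·t_k = k*(-k - 8)/(4*(k**2 + 8*k + 12)).
s_(k+1) − s_k = 3*(-2*k - 9)/(k**4 + 18*k**3 + 113*k**2 + 288*k + 252) = t_k.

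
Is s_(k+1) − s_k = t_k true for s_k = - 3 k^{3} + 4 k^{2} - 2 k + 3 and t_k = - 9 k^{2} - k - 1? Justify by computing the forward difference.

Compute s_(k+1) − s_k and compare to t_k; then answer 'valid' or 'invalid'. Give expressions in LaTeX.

s_(k+1) = -3*k**3 - 5*k**2 - 3*k + 2
s_(k+1) − s_k = -9*k**2 - k - 1
(s_(k+1) − s_k) − t_k = 0

valid; difference matches t_k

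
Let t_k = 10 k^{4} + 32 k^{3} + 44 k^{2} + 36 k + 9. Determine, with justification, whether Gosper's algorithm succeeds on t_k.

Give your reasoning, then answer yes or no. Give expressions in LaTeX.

t_(k+1)/t_k = (10*k**4 + 72*k**3 + 200*k**2 + 260*k + 131)/(10*k**4 + 32*k**3 + 44*k**2 + 36*k + 9).
Normal form (A,B,C) = (1, 1, k**4 + 16*k**3/5 + 22*k**2/5 + 18*k/5 + 9/10).
Set up (1)·f(k+1) − (1)·f(k) − (k**4 + 16*k**3/5 + 22*k**2/5 + 18*k/5 + 9/10) = 0.
d = 5 from the (0,0,4) case.
Solving with deg f ≤ 5: f(k) = k*(2*k**4 + 3*k**3 + 2*k**2 + 4*k - 2)/10.
So s_k = (B(k−1)f/C)·t_k = (k*(2*k**4 + 3*k**3 + 2*k**2 + 4*k - 2)/(10*k**4 + 32*k**3 + 44*k**2 + 36*k + 9))·t_k = k*(2*k**4 + 3*k**3 + 2*k**2 + 4*k - 2).
s_(k+1) − s_k = 10*k**4 + 32*k**3 + 44*k**2 + 36*k + 9 = t_k.

Yes. s_k = k \left(2 k^{4} + 3 k^{3} + 2 k^{2} + 4 k - 2\right).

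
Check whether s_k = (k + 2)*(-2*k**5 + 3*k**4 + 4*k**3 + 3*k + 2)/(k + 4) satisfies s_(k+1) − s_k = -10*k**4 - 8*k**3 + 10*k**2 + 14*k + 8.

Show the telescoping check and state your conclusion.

s_(k+1) = (k + 3)*(3*k - 2*(k + 1)**5 + 3*(k + 1)**4 + 4*(k + 1)**3 + 5)/(k + 5)
s_(k+1) − s_k = 2*(-5*k**6 - 41*k**5 - 80*k**4 - 2*k**3 + 113*k**2 + 115*k + 50)/(k**2 + 9*k + 20)
(s_(k+1) − s_k) − t_k = 2*(8*k**5 + 51*k**4 + 26*k**3 - 54*k**2 - 61*k - 30)/(k**2 + 9*k + 20)

Invalid: residual 2*(8*k**5 + 51*k**4 + 26*k**3 - 54*k**2 - 61*k - 30)/(k**2 + 9*k + 20) ≠ 0.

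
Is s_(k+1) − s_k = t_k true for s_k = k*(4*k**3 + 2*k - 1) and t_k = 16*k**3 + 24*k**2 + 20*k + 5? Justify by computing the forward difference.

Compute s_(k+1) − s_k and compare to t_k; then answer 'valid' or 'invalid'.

s_(k+1) = (k + 1)*(2*k + 4*(k + 1)**3 + 1)
s_(k+1) − s_k = 16*k**3 + 24*k**2 + 20*k + 5
(s_(k+1) − s_k) − t_k = 0

Valid: the claim telescopes to t_k.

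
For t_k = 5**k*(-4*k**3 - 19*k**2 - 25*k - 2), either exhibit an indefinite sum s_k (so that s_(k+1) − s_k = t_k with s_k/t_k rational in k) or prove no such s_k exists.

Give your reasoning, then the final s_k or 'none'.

s_k = 5**k*(-k**3 - k**2 + 2)

The ratio is 5*(4*k**3 + 31*k**2 + 75*k + 50)/(4*k**3 + 19*k**2 + 25*k + 2).
A = 5, B = 1, C = k**3 + 19*k**2/4 + 25*k/4 + 1/2.
Set up (5)·f(k+1) − (1)·f(k) − (k**3 + 19*k**2/4 + 25*k/4 + 1/2) = 0.
d = 3 from the (0,0,3) case.
Solving with deg f ≤ 3: f(k) = (k - 1)*(k**2 + 2*k + 2)/4.
R(k) = B(k−1)·f(k)/C(k) = (k - 1)*(k**2 + 2*k + 2)/(4*k**3 + 19*k**2 + 25*k + 2); s_k = R·t_k = 5**k*(-k**3 - k**2 + 2).
Δs = 5**k*(-4*k**3 - 19*k**2 - 25*k - 2), as required.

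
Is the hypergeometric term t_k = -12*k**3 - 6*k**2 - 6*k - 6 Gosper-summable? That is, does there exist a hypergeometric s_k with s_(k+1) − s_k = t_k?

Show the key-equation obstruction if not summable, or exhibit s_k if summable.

Yes. s_k = k*(-3*k**3 + 4*k**2 - 3*k - 4).

Compute t_(k+1)/t_k: get (k + 2*(k + 1)**3 + (k + 1)**2 + 2)/(2*k**3 + k**2 + k + 1).
Gosper form: A/B · C(k+1)/C(k) with A=1, B=1, C=k**3 + k**2/2 + k/2 + 1/2.
Set up (1)·f(k+1) − (1)·f(k) − (k**3 + k**2/2 + k/2 + 1/2) = 0.
Degrees (0,0,3) ⇒ d ≤ 4.
Match coefficients ⇒ f(k) = k*(3*k**3 - 4*k**2 + 3*k + 4)/12.
So s_k = (B(k−1)f/C)·t_k = (k*(3*k**3 - 4*k**2 + 3*k + 4)/(6*(2*k**3 + k**2 + k + 1)))·t_k = k*(-3*k**3 + 4*k**2 - 3*k - 4).
s_(k+1) − s_k = -12*k**3 - 6*k**2 - 6*k - 6 = t_k.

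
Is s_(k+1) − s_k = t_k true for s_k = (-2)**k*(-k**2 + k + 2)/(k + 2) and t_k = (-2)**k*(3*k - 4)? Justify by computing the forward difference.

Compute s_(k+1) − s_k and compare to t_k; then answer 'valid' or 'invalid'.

Invalid: residual (-2)**k*(-3*k**2 - 3*k + 10)/(k**2 + 5*k + 6) ≠ 0.

s_(k+1) = (-2)**(k + 1)*(-k**2 - k + 2)/(k + 3)
s_(k+1) − s_k = (-2)**k*(3*k**3 + 8*k**2 - 5*k - 14)/(k**2 + 5*k + 6)
(s_(k+1) − s_k) − t_k = (-2)**k*(-3*k**2 - 3*k + 10)/(k**2 + 5*k + 6)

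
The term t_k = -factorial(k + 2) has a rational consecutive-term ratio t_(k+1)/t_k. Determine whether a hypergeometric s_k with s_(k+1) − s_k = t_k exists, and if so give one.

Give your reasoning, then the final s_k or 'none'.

none (Gosper's algorithm certifies no s_k)

t_(k+1)/t_k = k + 3.
Take A(k)=k + 3, B(k)=1, C(k)=1.
Set up (k + 3)·f(k+1) − (1)·f(k) − (1) = 0.
deg f ≤ -1 (via 1,0,0).
d = -1 < 0 ⇒ no nonzero polynomial f; not summable.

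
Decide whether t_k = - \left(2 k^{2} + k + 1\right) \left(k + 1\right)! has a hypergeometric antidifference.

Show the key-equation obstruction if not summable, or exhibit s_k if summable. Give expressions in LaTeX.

The ratio is (k + 2)*(k + 2*(k + 1)**2 + 2)/(2*k**2 + k + 1).
Normal form (A,B,C) = (k + 2, 1, k**2 + k/2 + 1/2).
Solve (k + 2)·f(k+1) − (1)·f(k) = k**2 + k/2 + 1/2.
d = 1 from the (1,0,2) case.
Solving with deg f ≤ 1: f(k) = (2*k - 3)/2.
Then R = B(k−1)f/C = (2*k - 3)/(2*k**2 + k + 1), so s_k = R(k)·t_k = -(2*k - 3)*factorial(k + 1).
s_(k+1) − s_k = -(2*k**2 + k + 1)*factorial(k + 1) = t_k.

Yes. s_k = - \left(2 k - 3\right) \left(k + 1\right)!.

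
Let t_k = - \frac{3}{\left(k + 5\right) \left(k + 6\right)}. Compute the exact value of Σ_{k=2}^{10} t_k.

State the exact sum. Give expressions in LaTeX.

Σ = -27/112

The ratio is (k + 5)/(k + 7).
A = k + 5, B = k + 7, C = 1.
Need (k + 5)·f(k+1) − (k + 6)·f(k) = 1.
Degrees (1,1,0) ⇒ d ≤ 1.
Solving with deg f ≤ 1: f(k) = k/5.
R(k) = B(k−1)·f(k)/C(k) = k*(k + 6)/5; s_k = R·t_k = -3*k/(5*k + 25).
Δs = -3/(k**2 + 11*k + 30), as required.
Evaluate s at k=11 and k=2: -33/80 and -6/35; difference -27/112.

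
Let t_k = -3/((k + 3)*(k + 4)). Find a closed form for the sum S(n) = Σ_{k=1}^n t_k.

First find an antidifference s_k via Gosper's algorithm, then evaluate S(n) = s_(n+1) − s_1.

S(n) = -3*n/(4*n + 16)

The ratio is (k + 3)/(k + 5).
A = k + 3, B = k + 5, C = 1.
f must satisfy (k + 3)·f(k+1) − (k + 4)·f(k) = 1.
Bound: deg f ≤ 1.
A polynomial solution: f(k) = k/3.
R(k) = B(k−1)·f(k)/C(k) = k*(k + 4)/3; s_k = R·t_k = -k/(k + 3).
Verify: -3/(k**2 + 7*k + 12) matches t_k.
Σ_(k=1)^n t_k = s_(n+1) − s_(1) = ((-n - 1)/(n + 4)) − (-1/4), i.e. -3*n/(4*n + 16).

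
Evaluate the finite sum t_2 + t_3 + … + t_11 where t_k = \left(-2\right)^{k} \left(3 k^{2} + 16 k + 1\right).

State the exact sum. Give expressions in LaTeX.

The ratio is 2*(-3*k**2 - 22*k - 20)/(3*k**2 + 16*k + 1).
A = -2, B = 1, C = k**2 + 16*k/3 + 1/3.
Need (-2)·f(k+1) − (1)·f(k) = k**2 + 16*k/3 + 1/3.
deg f ≤ 2 (via 0,0,2).
Coefficient equations give f(k) = -(k**2 + 4*k - 3)/3.
Then R = B(k−1)f/C = -(k**2 + 4*k - 3)/(3*k**2 + 16*k + 1), so s_k = R(k)·t_k = (-2)**k*(-k**2 - 4*k + 3).
Δs = (-2)**k*(3*k**2 + 16*k + 1), as required.
Evaluate s at k=12 and k=2: -774144 and -36; difference -774108.

Σ = -774108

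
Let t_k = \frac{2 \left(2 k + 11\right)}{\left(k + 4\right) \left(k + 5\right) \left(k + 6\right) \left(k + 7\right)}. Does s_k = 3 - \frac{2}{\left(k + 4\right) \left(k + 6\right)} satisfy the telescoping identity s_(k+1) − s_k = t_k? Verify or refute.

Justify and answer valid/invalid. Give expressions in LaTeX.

Valid — Δs_k = t_k.

s_(k+1) = 3 - 2/((k + 5)*(k + 7))
s_(k+1) − s_k = 2*(2*k + 11)/(k**4 + 22*k**3 + 179*k**2 + 638*k + 840)
(s_(k+1) − s_k) − t_k = 0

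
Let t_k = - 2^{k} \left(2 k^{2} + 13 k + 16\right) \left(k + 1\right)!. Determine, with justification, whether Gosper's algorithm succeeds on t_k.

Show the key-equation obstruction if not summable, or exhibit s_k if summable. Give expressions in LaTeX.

The ratio is 2*(2*k**3 + 21*k**2 + 65*k + 62)/(2*k**2 + 13*k + 16).
Take A(k)=2*k + 4, B(k)=1, C(k)=k**2 + 13*k/2 + 8.
Set up (2*k + 4)·f(k+1) − (1)·f(k) − (k**2 + 13*k/2 + 8) = 0.
Bound: deg f ≤ 1.
Coefficient equations give f(k) = (k + 4)/2.
Certificate R = B(k−1)f/C = (k + 4)/(2*k**2 + 13*k + 16) gives s_k = -2**k*(k + 4)*factorial(k + 1).
Δs = -2**k*(2*k**2 + 13*k + 16)*factorial(k + 1), as required.

Yes. s_k = - 2^{k} \left(k + 4\right) \left(k + 1\right)!.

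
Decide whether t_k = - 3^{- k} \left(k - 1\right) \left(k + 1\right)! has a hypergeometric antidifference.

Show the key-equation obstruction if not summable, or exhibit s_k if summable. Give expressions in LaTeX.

Yes. s_k = - 3^{1 - k} \left(k + 1\right)!.

Step 1: r(k) = k*(k + 2)/(3*(k - 1)).
A = k/3 + 2/3, B = 1, C = k - 1.
Need (k/3 + 2/3)·f(k+1) − (1)·f(k) = k - 1.
Bound: deg f ≤ 0.
Solving with deg f ≤ 0: f(k) = 3.
Then R = B(k−1)f/C = 3/(k - 1), so s_k = R(k)·t_k = -3**(1 - k)*factorial(k + 1).
Δs = -(k - 1)*factorial(k + 1)/3**k, as required.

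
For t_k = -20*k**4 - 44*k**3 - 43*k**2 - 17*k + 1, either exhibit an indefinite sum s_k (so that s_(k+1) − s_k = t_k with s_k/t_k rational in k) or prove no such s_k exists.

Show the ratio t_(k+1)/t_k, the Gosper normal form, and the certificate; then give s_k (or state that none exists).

Ratio r(k) = (20*k**4 + 124*k**3 + 295*k**2 + 315*k + 123)/(20*k**4 + 44*k**3 + 43*k**2 + 17*k - 1).
Gosper form: A/B · C(k+1)/C(k) with A=1, B=1, C=k**4 + 11*k**3/5 + 43*k**2/20 + 17*k/20 - 1/20.
f must satisfy (1)·f(k+1) − (1)·f(k) = k**4 + 11*k**3/5 + 43*k**2/20 + 17*k/20 - 1/20.
Bound: deg f ≤ 5.
A polynomial solution: f(k) = k*(4*k**4 + k**3 - k**2 - 2*k - 3)/20.
R(k) = B(k−1)·f(k)/C(k) = k*(4*k**4 + k**3 - k**2 - 2*k - 3)/(20*k**4 + 44*k**3 + 43*k**2 + 17*k - 1); s_k = R·t_k = k*(-4*k**4 - k**3 + k**2 + 2*k + 3).
Δs = -20*k**4 - 44*k**3 - 43*k**2 - 17*k + 1, as required.

s_k = k*(-4*k**4 - k**3 + k**2 + 2*k + 3)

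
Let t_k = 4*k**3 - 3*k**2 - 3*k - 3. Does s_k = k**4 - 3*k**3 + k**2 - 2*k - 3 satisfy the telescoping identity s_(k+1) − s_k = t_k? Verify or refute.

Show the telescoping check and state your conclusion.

s_(k+1) = k**4 + k**3 - 2*k**2 - 5*k - 6
s_(k+1) − s_k = 4*k**3 - 3*k**2 - 3*k - 3
(s_(k+1) − s_k) − t_k = 0

valid; difference matches t_k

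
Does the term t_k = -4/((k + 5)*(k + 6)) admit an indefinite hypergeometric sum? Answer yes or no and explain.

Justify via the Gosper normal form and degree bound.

Yes. s_k = -4*k/(5*k + 25).

Step 1: r(k) = (k + 5)/(k + 7).
A = k + 5, B = k + 7, C = 1.
Set up (k + 5)·f(k+1) − (k + 6)·f(k) − (1) = 0.
deg f ≤ 1 (via 1,1,0).
Solve for f: f(k) = k/5 (degree 1 ≤ 1).
Get s_k = R·t_k = -4*k/(5*k + 25) with R(k) = B(k−1)f(k)/C(k) = k*(k + 6)/5.
Check: Δs_k = -4/(k**2 + 11*k + 30). ✓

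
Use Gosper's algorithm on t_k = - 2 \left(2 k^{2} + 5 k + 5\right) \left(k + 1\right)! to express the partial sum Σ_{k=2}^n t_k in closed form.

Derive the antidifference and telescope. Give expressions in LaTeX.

The ratio is (k + 2)*(5*k + 2*(k + 1)**2 + 10)/(2*k**2 + 5*k + 5).
Gosper form: A/B · C(k+1)/C(k) with A=k + 2, B=1, C=k**2 + 5*k/2 + 5/2.
f must satisfy (k + 2)·f(k+1) − (1)·f(k) = k**2 + 5*k/2 + 5/2.
Degrees (1,0,2) ⇒ d ≤ 1.
Coefficient equations give f(k) = (2*k + 1)/2.
R(k) = B(k−1)·f(k)/C(k) = (2*k + 1)/(2*k**2 + 5*k + 5); s_k = R·t_k = -2*(2*k + 1)*factorial(k + 1).
Verify: -2*(2*k**2 + 5*k + 5)*factorial(k + 1) matches t_k.
Telescope: S(n) = s_(n+1) − s_(2) = -2*(2*n + 3)*factorial(n + 2) − (-60) = -4*n*factorial(n + 2) - 6*factorial(n + 2) + 60.

S(n) = - 4 n \left(n + 2\right)! - 6 \left(n + 2\right)! + 60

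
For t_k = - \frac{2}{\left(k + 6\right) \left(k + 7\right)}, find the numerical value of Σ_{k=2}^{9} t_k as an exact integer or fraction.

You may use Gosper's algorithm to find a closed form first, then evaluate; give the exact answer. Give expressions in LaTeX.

Compute t_(k+1)/t_k: get (k + 6)/(k + 8).
Gosper form: A/B · C(k+1)/C(k) with A=k + 6, B=k + 8, C=1.
Solve (k + 6)·f(k+1) − (k + 7)·f(k) = 1.
Degrees (1,1,0) ⇒ d ≤ 1.
A polynomial solution: f(k) = k/6.
Get s_k = R·t_k = -k/(3*k + 18) with R(k) = B(k−1)f(k)/C(k) = k*(k + 7)/6.
Verify: -2/(k**2 + 13*k + 42) matches t_k.
Telescoping: Σ = s_(10) − s_(2) = -5/24 − (-1/12) = -1/8.

Σ = -1/8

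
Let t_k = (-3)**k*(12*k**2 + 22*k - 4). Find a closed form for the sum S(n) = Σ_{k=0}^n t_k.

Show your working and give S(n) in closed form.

S(n) = 9*(-3)**n*n**2 + 21*(-3)**n*n - 4

t_(k+1)/t_k = 3*(-6*k**2 - 23*k - 15)/(6*k**2 + 11*k - 2).
So A=-3 and B=1, with C=k**2 + 11*k/6 - 1/3.
Set up (-3)·f(k+1) − (1)·f(k) − (k**2 + 11*k/6 - 1/3) = 0.
Bound: deg f ≤ 2.
Match coefficients ⇒ f(k) = -(k - 1)*(3*k + 4)/12.
So s_k = (B(k−1)f/C)·t_k = (-(k - 1)*(3*k + 4)/(2*(k + 2)*(6*k - 1)))·t_k = (-3)**k*(-3*k**2 - k + 4).
Verify: (-3)**k*(12*k**2 + 22*k - 4) matches t_k.
s_(n+1) = 3*(-3)**n*n*(3*n + 7) and s_(0) = 4, so S(n) = 9*(-3)**n*n**2 + 21*(-3)**n*n - 4.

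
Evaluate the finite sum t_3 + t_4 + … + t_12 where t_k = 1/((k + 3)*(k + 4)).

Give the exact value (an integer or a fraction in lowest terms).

Σ = 5/48

Compute t_(k+1)/t_k: get (k + 3)/(k + 5).
Gosper form: A/B · C(k+1)/C(k) with A=k + 3, B=k + 5, C=1.
Set up (k + 3)·f(k+1) − (k + 4)·f(k) − (1) = 0.
From deg A=1, deg B=1, deg C=0: d=1.
Solving with deg f ≤ 1: f(k) = k/3.
Certificate R = B(k−1)f/C = k*(k + 4)/3 gives s_k = k/(3*(k + 3)).
Δs = 1/(k**2 + 7*k + 12), as required.
Evaluate s at k=13 and k=3: 13/48 and 1/6; difference 5/48.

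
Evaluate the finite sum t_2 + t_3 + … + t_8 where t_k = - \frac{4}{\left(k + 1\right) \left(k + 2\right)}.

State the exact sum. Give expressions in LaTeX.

Σ = -14/15

The ratio is (k + 1)/(k + 3).
A = k + 1, B = k + 3, C = 1.
Solve (k + 1)·f(k+1) − (k + 2)·f(k) = 1.
Bound: deg f ≤ 1.
Solve for f: f(k) = k (degree 1 ≤ 1).
Certificate R = B(k−1)f/C = k*(k + 2) gives s_k = -4*k/(k + 1).
Δs = -4/(k**2 + 3*k + 2), as required.
Telescoping: Σ = s_(9) − s_(2) = -18/5 − (-8/3) = -14/15.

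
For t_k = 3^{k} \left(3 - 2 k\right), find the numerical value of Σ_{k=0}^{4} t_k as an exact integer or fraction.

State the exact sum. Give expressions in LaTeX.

Ratio r(k) = 3*(2*k - 1)/(2*k - 3).
A = 3, B = 1, C = k - 3/2.
Set up (3)·f(k+1) − (1)·f(k) − (k - 3/2) = 0.
From deg A=0, deg B=0, deg C=1: d=1.
Coefficient equations give f(k) = (k - 3)/2.
Get s_k = R·t_k = 3**k*(3 - k) with R(k) = B(k−1)f(k)/C(k) = (k - 3)/(2*k - 3).
Check: Δs_k = 3**k*(3 - 2*k). ✓
Evaluate s at k=5 and k=0: -486 and 3; difference -489.

Σ = -489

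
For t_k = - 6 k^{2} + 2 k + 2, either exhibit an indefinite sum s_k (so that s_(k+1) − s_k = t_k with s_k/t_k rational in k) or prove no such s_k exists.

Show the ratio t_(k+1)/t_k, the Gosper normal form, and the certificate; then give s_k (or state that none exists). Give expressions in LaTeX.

s_k = 2 k^{2} \left(2 - k\right)

r(k) = (k - 3*(k + 1)**2 + 2)/(-3*k**2 + k + 1) after simplifying.
Normal form (A,B,C) = (1, 1, k**2 - k/3 - 1/3).
Set up (1)·f(k+1) − (1)·f(k) − (k**2 - k/3 - 1/3) = 0.
deg f ≤ 3 (via 0,0,2).
Solve for f: f(k) = k**2*(k - 2)/3 (degree 3 ≤ 3).
So s_k = (B(k−1)f/C)·t_k = (k**2*(k - 2)/(3*k**2 - k - 1))·t_k = 2*k**2*(2 - k).
s_(k+1) − s_k = -6*k**2 + 2*k + 2 = t_k.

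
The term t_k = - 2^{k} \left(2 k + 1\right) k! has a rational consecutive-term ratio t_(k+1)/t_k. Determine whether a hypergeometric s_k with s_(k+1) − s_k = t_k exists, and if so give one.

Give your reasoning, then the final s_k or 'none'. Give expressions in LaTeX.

The ratio is 2*(k + 1)*(2*k + 3)/(2*k + 1).
Factor: A=2*k + 2; B=1; C=k + 1/2.
Set up (2*k + 2)·f(k+1) − (1)·f(k) − (k + 1/2) = 0.
Degrees (1,0,1) ⇒ d ≤ 0.
Solving with deg f ≤ 0: f(k) = 1/2.
Get s_k = R·t_k = -2**k*factorial(k) with R(k) = B(k−1)f(k)/C(k) = 1/(2*k + 1).
Δs = -2**k*(2*k + 1)*factorial(k), as required.

s_k = - 2^{k} k!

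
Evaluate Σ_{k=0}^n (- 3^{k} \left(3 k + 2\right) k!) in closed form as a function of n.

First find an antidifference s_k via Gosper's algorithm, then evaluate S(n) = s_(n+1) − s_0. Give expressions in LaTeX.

S(n) = - 3 \cdot 3^{n} \left(n + 1\right)! + 1

r(k) = 3*(k + 1)*(3*k + 5)/(3*k + 2) after simplifying.
A = 3*k + 3, B = 1, C = k + 2/3.
Need (3*k + 3)·f(k+1) − (1)·f(k) = k + 2/3.
deg f ≤ 0 (via 1,0,1).
Solve for f: f(k) = 1/3 (degree 0 ≤ 0).
Certificate R = B(k−1)f/C = 1/(3*k + 2) gives s_k = -3**k*factorial(k).
s_(k+1) − s_k = -3**k*(3*k + 2)*factorial(k) = t_k.
Telescope: S(n) = s_(n+1) − s_(0) = -3**(n + 1)*factorial(n + 1) − (-1) = -3*3**n*factorial(n + 1) + 1.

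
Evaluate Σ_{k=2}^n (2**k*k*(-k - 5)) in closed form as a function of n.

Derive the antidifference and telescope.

S(n) = -2*2**n*n**2 - 6*2**n*n + 4*2**n + 8

Ratio r(k) = 2*(k + 1)*(k + 6)/(k*(k + 5)).
A = 2, B = 1, C = k**2 + 5*k.
f must satisfy (2)·f(k+1) − (1)·f(k) = k**2 + 5*k.
Degrees (0,0,2) ⇒ d ≤ 2.
Coefficient equations give f(k) = k**2 + k - 4.
Certificate R = B(k−1)f/C = (k**2 + k - 4)/(k*(k + 5)) gives s_k = 2**k*(-k**2 - k + 4).
Δs = 2**k*k*(-k - 5), as required.
s_(n+1) = 2**(n + 1)*(-n**2 - 3*n + 2) and s_(2) = -8, so S(n) = -2*2**n*n**2 - 6*2**n*n + 4*2**n + 8.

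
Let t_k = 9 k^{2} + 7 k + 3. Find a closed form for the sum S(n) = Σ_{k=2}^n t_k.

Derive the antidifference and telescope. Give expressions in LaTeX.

Compute t_(k+1)/t_k: get (9*k**2 + 25*k + 19)/(9*k**2 + 7*k + 3).
So A=1 and B=1, with C=k**2 + 7*k/9 + 1/3.
Key eq: (1)·f(k+1) = (1)·f(k) + (k**2 + 7*k/9 + 1/3).
d = 3 from the (0,0,2) case.
Solving with deg f ≤ 3: f(k) = k*(3*k**2 - k + 1)/9.
Get s_k = R·t_k = k*(3*k**2 - k + 1) with R(k) = B(k−1)f(k)/C(k) = k*(3*k**2 - k + 1)/(9*k**2 + 7*k + 3).
Verify: 9*k**2 + 7*k + 3 matches t_k.
Telescope: S(n) = s_(n+1) − s_(2) = 3*n**3 + 8*n**2 + 8*n + 3 − (22) = 3*n**3 + 8*n**2 + 8*n - 19.

S(n) = 3 n^{3} + 8 n^{2} + 8 n - 19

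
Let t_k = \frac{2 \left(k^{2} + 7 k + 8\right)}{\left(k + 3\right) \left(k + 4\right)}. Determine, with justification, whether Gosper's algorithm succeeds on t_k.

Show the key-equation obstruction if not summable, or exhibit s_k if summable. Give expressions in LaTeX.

Step 1: r(k) = (k + 3)*(7*k + (k + 1)**2 + 15)/((k + 5)*(k**2 + 7*k + 8)).
So A=k + 3 and B=k + 5, with C=k**2 + 7*k + 8.
Need (k + 3)·f(k+1) − (k + 4)·f(k) = k**2 + 7*k + 8.
From deg A=1, deg B=1, deg C=2: d=2.
Solving with deg f ≤ 2: f(k) = k*(3*k + 5)/3.
So s_k = (B(k−1)f/C)·t_k = (k*(k + 4)*(3*k + 5)/(3*(k**2 + 7*k + 8)))·t_k = 2*k*(3*k + 5)/(3*(k + 3)).
Check: Δs_k = 2*(k**2 + 7*k + 8)/(k**2 + 7*k + 12). ✓

Yes. s_k = \frac{2 k \left(3 k + 5\right)}{3 \left(k + 3\right)}.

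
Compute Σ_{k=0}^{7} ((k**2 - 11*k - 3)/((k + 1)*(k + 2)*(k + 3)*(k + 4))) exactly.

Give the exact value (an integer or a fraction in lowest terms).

Compute t_(k+1)/t_k: get (k + 1)*(11*k - (k + 1)**2 + 14)/((k + 5)*(-k**2 + 11*k + 3)).
A = k + 1, B = k + 5, C = k**2 - 11*k - 3.
Key eq: (k + 1)·f(k+1) = (k + 4)·f(k) + (k**2 - 11*k - 3).
Degrees (1,1,2) ⇒ d ≤ 3.
Solving with deg f ≤ 3: f(k) = -k*(k**2 + 9*k - 1)/3.
R(k) = B(k−1)·f(k)/C(k) = -k*(k + 4)*(k**2 + 9*k - 1)/(3*(k**2 - 11*k - 3)); s_k = R·t_k = k*(-k**2 - 9*k + 1)/(3*(k + 1)*(k + 2)*(k + 3)).
Verify: (k**2 - 11*k - 3)/(k**4 + 10*k**3 + 35*k**2 + 50*k + 24) matches t_k.
Telescoping: Σ = s_(8) − s_(0) = -4/11 − (0) = -4/11.

Σ = -4/11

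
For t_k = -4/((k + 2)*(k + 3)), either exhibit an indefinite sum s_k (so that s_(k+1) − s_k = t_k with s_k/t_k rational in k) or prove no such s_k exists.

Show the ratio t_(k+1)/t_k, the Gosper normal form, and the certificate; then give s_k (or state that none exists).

s_k = -2*k/(k + 2)

Compute t_(k+1)/t_k: get (k + 2)/(k + 4).
Factor: A=k + 2; B=k + 4; C=1.
Key eq: (k + 2)·f(k+1) = (k + 3)·f(k) + (1).
From deg A=1, deg B=1, deg C=0: d=1.
Solving with deg f ≤ 1: f(k) = k/2.
Get s_k = R·t_k = -2*k/(k + 2) with R(k) = B(k−1)f(k)/C(k) = k*(k + 3)/2.
Verify: -4/(k**2 + 5*k + 6) matches t_k.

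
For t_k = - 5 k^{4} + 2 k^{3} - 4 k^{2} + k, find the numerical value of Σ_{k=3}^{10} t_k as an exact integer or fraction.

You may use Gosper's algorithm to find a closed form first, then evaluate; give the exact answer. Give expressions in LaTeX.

Σ = -122016

Ratio r(k) = (5*k**4 + 18*k**3 + 28*k**2 + 21*k + 6)/(k*(5*k**3 - 2*k**2 + 4*k - 1)).
Normal form (A,B,C) = (1, 1, k**4 - 2*k**3/5 + 4*k**2/5 - k/5).
Need (1)·f(k+1) − (1)·f(k) = k**4 - 2*k**3/5 + 4*k**2/5 - k/5.
Degrees (0,0,4) ⇒ d ≤ 5.
Coefficient equations give f(k) = k*(k - 1)**2*(k**2 - k + 1)/5.
Then R = B(k−1)f/C = (k - 1)**2*(k**2 - k + 1)/(5*k**3 - 2*k**2 + 4*k - 1), so s_k = R(k)·t_k = k*(-k**4 + 3*k**3 - 4*k**2 + 3*k - 1).
s_(k+1) − s_k = k*(-5*k**3 + 2*k**2 - 4*k + 1) = t_k.
Evaluate s at k=11 and k=3: -122100 and -84; difference -122016.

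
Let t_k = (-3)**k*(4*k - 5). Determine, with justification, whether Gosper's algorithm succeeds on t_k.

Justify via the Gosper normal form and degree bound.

Yes. s_k = (-3)**k*(2 - k).

The ratio is 3*(1 - 4*k)/(4*k - 5).
So A=-3 and B=1, with C=k - 5/4.
Key eq: (-3)·f(k+1) = (1)·f(k) + (k - 5/4).
Bound: deg f ≤ 1.
Coefficient equations give f(k) = -(k - 2)/4.
R(k) = B(k−1)·f(k)/C(k) = -(k - 2)/(4*k - 5); s_k = R·t_k = (-3)**k*(2 - k).
Verify: (-3)**k*(4*k - 5) matches t_k.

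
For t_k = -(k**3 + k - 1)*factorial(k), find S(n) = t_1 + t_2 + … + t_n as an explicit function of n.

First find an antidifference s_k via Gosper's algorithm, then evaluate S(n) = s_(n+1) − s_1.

Step 1: r(k) = (k + 1)*(k + (k + 1)**3)/(k**3 + k - 1).
Take A(k)=k + 1, B(k)=1, C(k)=k**3 + k - 1.
Key eq: (k + 1)·f(k+1) = (1)·f(k) + (k**3 + k - 1).
d = 2 from the (1,0,3) case.
Solve for f: f(k) = k*(k - 2) (degree 2 ≤ 2).
Get s_k = R·t_k = -k*(k - 2)*factorial(k) with R(k) = B(k−1)f(k)/C(k) = k*(k - 2)/(k**3 + k - 1).
Δs = -(k**3 + k - 1)*factorial(k), as required.
s_(n+1) = -(n - 1)*(n + 1)*factorial(n + 1) and s_(1) = 1, so S(n) = -n**3*factorial(n) - n**2*factorial(n) + n*factorial(n) + factorial(n) - 1.

S(n) = -n**3*factorial(n) - n**2*factorial(n) + n*factorial(n) + factorial(n) - 1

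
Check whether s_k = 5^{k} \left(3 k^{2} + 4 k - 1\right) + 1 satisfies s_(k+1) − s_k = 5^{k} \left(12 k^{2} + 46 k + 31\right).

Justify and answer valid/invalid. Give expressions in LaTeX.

valid; difference matches t_k

s_(k+1) = 5**(k + 1)*(4*k + 3*(k + 1)**2 + 3) + 1
s_(k+1) − s_k = 5**k*(12*k**2 + 46*k + 31)
(s_(k+1) − s_k) − t_k = 0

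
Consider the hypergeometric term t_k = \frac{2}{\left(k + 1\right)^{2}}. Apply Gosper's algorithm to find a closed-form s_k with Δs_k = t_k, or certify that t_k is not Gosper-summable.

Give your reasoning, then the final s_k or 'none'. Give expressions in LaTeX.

Compute t_(k+1)/t_k: get (k + 1)**2/(k + 2)**2.
Factor: A=k**2 + 2*k + 1; B=k**2 + 4*k + 4; C=1.
Key eq: (k**2 + 2*k + 1)·f(k+1) = (k**2 + 2*k + 1)·f(k) + (1).
deg f ≤ 0 (via 2,2,0).
f = c0 ⇒ A·f(k+1) − B(k−1)·f(k) − C = -1. The system {-1 = 0} is inconsistent; no antidifference.

none — t_k is not Gosper-summable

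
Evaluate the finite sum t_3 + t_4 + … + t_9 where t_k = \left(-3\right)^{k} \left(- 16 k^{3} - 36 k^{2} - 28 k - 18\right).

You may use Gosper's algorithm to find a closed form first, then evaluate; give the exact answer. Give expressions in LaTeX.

Σ = 235195002

Step 1: r(k) = 3*(-8*k**3 - 42*k**2 - 74*k - 49)/(8*k**3 + 18*k**2 + 14*k + 9).
Gosper form: A/B · C(k+1)/C(k) with A=-3, B=1, C=k**3 + 9*k**2/4 + 7*k/4 + 9/8.
f must satisfy (-3)·f(k+1) − (1)·f(k) = k**3 + 9*k**2/4 + 7*k/4 + 9/8.
Bound: deg f ≤ 3.
Coefficient equations give f(k) = -(4*k**3 - 2*k + 3)/16.
Certificate R = B(k−1)f/C = -(4*k**3 - 2*k + 3)/(2*(8*k**3 + 18*k**2 + 14*k + 9)) gives s_k = (-3)**k*(4*k**3 - 2*k + 3).
s_(k+1) − s_k = (-3)**k*(-4*k**3 + 8*k - 12*(k + 1)**3 - 6) = t_k.
Evaluate s at k=10 and k=3: 235192167 and -2835; difference 235195002.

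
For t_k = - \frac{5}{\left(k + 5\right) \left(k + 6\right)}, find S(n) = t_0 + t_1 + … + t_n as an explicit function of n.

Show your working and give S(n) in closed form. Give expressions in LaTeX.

The ratio is (k + 5)/(k + 7).
Factor: A=k + 5; B=k + 7; C=1.
Solve (k + 5)·f(k+1) − (k + 6)·f(k) = 1.
Bound: deg f ≤ 1.
Match coefficients ⇒ f(k) = k/5.
So s_k = (B(k−1)f/C)·t_k = (k*(k + 6)/5)·t_k = -k/(k + 5).
Verify: -5/(k**2 + 11*k + 30) matches t_k.
s_(n+1) = (-n - 1)/(n + 6) and s_(0) = 0, so S(n) = (-n - 1)/(n + 6).

S(n) = \frac{- n - 1}{n + 6}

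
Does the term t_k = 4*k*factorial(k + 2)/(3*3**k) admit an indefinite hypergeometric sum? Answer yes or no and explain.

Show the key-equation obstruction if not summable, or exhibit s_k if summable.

Yes. s_k = 4*factorial(k + 2)/3**k.

r(k) = (k + 1)*(k + 3)/(3*k) after simplifying.
Factor: A=k/3 + 1; B=1; C=k.
Key eq: (k/3 + 1)·f(k+1) = (1)·f(k) + (k).
Degrees (1,0,1) ⇒ d ≤ 0.
A polynomial solution: f(k) = 3.
Certificate R = B(k−1)f/C = 3/k gives s_k = 4*factorial(k + 2)/3**k.
Check: Δs_k = 4*k*factorial(k + 2)/(3*3**k). ✓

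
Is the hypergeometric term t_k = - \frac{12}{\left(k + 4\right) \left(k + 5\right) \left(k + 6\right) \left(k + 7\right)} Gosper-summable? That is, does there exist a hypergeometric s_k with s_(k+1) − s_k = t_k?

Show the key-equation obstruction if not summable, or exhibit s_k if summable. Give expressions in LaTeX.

Yes. s_k = \frac{k \left(- k^{2} - 15 k - 74\right)}{30 \left(k + 4\right) \left(k + 5\right) \left(k + 6\right)}.

Ratio r(k) = (k + 4)/(k + 8).
Factor: A=k + 4; B=k + 8; C=1.
f must satisfy (k + 4)·f(k+1) − (k + 7)·f(k) = 1.
d = 3 from the (1,1,0) case.
Match coefficients ⇒ f(k) = k*(k**2 + 15*k + 74)/360.
So s_k = (B(k−1)f/C)·t_k = (k*(k + 7)*(k**2 + 15*k + 74)/360)·t_k = k*(-k**2 - 15*k - 74)/(30*(k + 4)*(k + 5)*(k + 6)).
Δs = -12/(k**4 + 22*k**3 + 179*k**2 + 638*k + 840), as required.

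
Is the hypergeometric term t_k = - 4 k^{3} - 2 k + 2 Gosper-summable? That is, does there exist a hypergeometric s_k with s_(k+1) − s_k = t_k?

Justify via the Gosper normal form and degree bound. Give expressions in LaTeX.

Yes. s_k = k \left(- k^{3} + 2 k^{2} - 2 k + 3\right).

t_(k+1)/t_k = (k + 2*(k + 1)**3)/(2*k**3 + k - 1).
Take A(k)=1, B(k)=1, C(k)=k**3 + k/2 - 1/2.
Solve (1)·f(k+1) − (1)·f(k) = k**3 + k/2 - 1/2.
From deg A=0, deg B=0, deg C=3: d=4.
Solve for f: f(k) = k*(k**3 - 2*k**2 + 2*k - 3)/4 (degree 4 ≤ 4).
Then R = B(k−1)f/C = k*(k**3 - 2*k**2 + 2*k - 3)/(2*(2*k**3 + k - 1)), so s_k = R(k)·t_k = k*(-k**3 + 2*k**2 - 2*k + 3).
Δs = -4*k**3 - 2*k + 2, as required.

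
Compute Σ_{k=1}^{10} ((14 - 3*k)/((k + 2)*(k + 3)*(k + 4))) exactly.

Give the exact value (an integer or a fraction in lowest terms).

t_(k+1)/t_k = (k + 2)*(3*k - 11)/((k + 5)*(3*k - 14)).
Take A(k)=k + 2, B(k)=k + 5, C(k)=k - 14/3.
Set up (k + 2)·f(k+1) − (k + 4)·f(k) − (k - 14/3) = 0.
Bound: deg f ≤ 2.
A polynomial solution: f(k) = -k*(2*k + 19)/9.
So s_k = (B(k−1)f/C)·t_k = (-k*(k + 4)*(2*k + 19)/(3*(3*k - 14)))·t_k = k*(2*k + 19)/(3*(k + 2)*(k + 3)).
Verify: (14 - 3*k)/(k**3 + 9*k**2 + 26*k + 24) matches t_k.
Evaluate s at k=11 and k=1: 451/546 and 7/12; difference 265/1092.

Σ = 265/1092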